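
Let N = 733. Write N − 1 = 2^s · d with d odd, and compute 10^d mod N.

1

733 − 1 = 732 = 2^2 · 183, so d = 183.
10^1 ≡ 10 (mod 733)
10^2 ≡ 10^2 = 100 ≡ 100 (mod 733)
10^4 ≡ 100^2 = 10000 ≡ 471 (mod 733)
10^8 ≡ 471^2 = 221841 ≡ 475 (mod 733)
10^16 ≡ 475^2 = 225625 ≡ 594 (mod 733)
10^32 ≡ 594^2 = 352836 ≡ 263 (mod 733)
10^64 ≡ 263^2 = 69169 ≡ 267 (mod 733)
10^128 ≡ 267^2 = 71289 ≡ 188 (mod 733)
183 = 128 + 32 + 16 + 4 + 2 + 1 in binary powers of 2.
So 10^183 ≡ 188 · 263 · 594 · 471 · 100 · 10 ≡ 1 (mod 733).
Since 10^d ≡ 1 (mod 733), base 10 does not prove 733 composite.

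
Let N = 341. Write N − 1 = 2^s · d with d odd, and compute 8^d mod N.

32

341 − 1 = 340 = 2^2 · 85, so d = 85.
8^1 ≡ 8 (mod 341)
8^2 ≡ 8^2 = 64 ≡ 64 (mod 341)
8^4 ≡ 64^2 = 4096 ≡ 4 (mod 341)
8^8 ≡ 4^2 = 16 ≡ 16 (mod 341)
8^16 ≡ 16^2 = 256 ≡ 256 (mod 341)
8^32 ≡ 256^2 = 65536 ≡ 64 (mod 341)
8^64 ≡ 64^2 = 4096 ≡ 4 (mod 341)
85 = 64 + 16 + 4 + 1 in binary powers of 2.
So 8^85 ≡ 4 · 256 · 4 · 8 ≡ 32 (mod 341).
Squaring chain: 32 → 1; never reaches −1, so base 8 is a Miller–Rabin witness that 341 is composite.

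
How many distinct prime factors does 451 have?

2

451 = 11 · 41
451 = 11 · 41, which has 2 distinct prime factors.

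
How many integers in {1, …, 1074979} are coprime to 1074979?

Factor: 1074979 = 41 · 157 · 167.
φ(1074979) = (41−1) · (157−1) · (167−1) = 40 · 156 · 166 = 1035840.

1035840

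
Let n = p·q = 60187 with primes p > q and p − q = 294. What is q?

Since p = q + 294, we have 60187 = q(q + 294), so q² + 294q − 60187 = 0.
Discriminant: 294² + 4·60187 = 86436 + 240748 = 327184; √327184 = 572.
q = (−294 + 572)/2 = 139, and p = q + 294 = 433.
Check: 139 · 433 = 60187.

139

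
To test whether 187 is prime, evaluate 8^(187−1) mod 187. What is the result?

47

8^1 ≡ 8 (mod 187)
8^2 ≡ 8^2 = 64 ≡ 64 (mod 187)
8^4 ≡ 64^2 = 4096 ≡ 169 (mod 187)
8^8 ≡ 169^2 = 28561 ≡ 137 (mod 187)
8^16 ≡ 137^2 = 18769 ≡ 69 (mod 187)
8^32 ≡ 69^2 = 4761 ≡ 86 (mod 187)
8^64 ≡ 86^2 = 7396 ≡ 103 (mod 187)
8^128 ≡ 103^2 = 10609 ≡ 137 (mod 187)
186 = 128 + 32 + 16 + 8 + 2 in binary powers of 2.
So 8^186 ≡ 137 · 86 · 69 · 137 · 64 ≡ 47 (mod 187).
Since 47 ≠ 1, base 8 is a Fermat witness: 187 is composite.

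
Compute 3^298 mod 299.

3

3^1 ≡ 3 (mod 299)
3^2 ≡ 3^2 = 9 ≡ 9 (mod 299)
3^4 ≡ 9^2 = 81 ≡ 81 (mod 299)
3^8 ≡ 81^2 = 6561 ≡ 282 (mod 299)
3^16 ≡ 282^2 = 79524 ≡ 289 (mod 299)
3^32 ≡ 289^2 = 83521 ≡ 100 (mod 299)
3^64 ≡ 100^2 = 10000 ≡ 133 (mod 299)
3^128 ≡ 133^2 = 17689 ≡ 48 (mod 299)
3^256 ≡ 48^2 = 2304 ≡ 211 (mod 299)
298 = 256 + 32 + 8 + 2 in binary powers of 2.
So 3^298 ≡ 211 · 100 · 282 · 9 ≡ 3 (mod 299).
Since 3 ≠ 1, base 3 is a Fermat witness: 299 is composite.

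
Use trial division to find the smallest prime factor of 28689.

3

28689 is odd.
Digit sum 33, divisible by 3.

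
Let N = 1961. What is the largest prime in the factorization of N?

1961 = 37 · 53
53 is prime.
So 1961 = 37 · 53; the largest prime factor is 53.

53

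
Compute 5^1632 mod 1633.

96

5^1 ≡ 5 (mod 1633)
5^2 ≡ 5^2 = 25 ≡ 25 (mod 1633)
5^4 ≡ 25^2 = 625 ≡ 625 (mod 1633)
5^8 ≡ 625^2 = 390625 ≡ 338 (mod 1633)
5^16 ≡ 338^2 = 114244 ≡ 1567 (mod 1633)
5^32 ≡ 1567^2 = 2455489 ≡ 1090 (mod 1633)
5^64 ≡ 1090^2 = 1188100 ≡ 909 (mod 1633)
5^128 ≡ 909^2 = 826281 ≡ 1616 (mod 1633)
5^256 ≡ 1616^2 = 2611456 ≡ 289 (mod 1633)
5^512 ≡ 289^2 = 83521 ≡ 238 (mod 1633)
5^1024 ≡ 238^2 = 56644 ≡ 1122 (mod 1633)
1632 = 1024 + 512 + 64 + 32 in binary powers of 2.
So 5^1632 ≡ 1122 · 238 · 909 · 1090 ≡ 96 (mod 1633).
Since 96 ≠ 1, base 5 is a Fermat witness: 1633 is composite.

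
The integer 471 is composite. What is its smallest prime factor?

3

471 is odd.
Digit sum 12, divisible by 3.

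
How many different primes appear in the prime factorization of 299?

2

299 = 13 · 23
299 = 13 · 23, which has 2 distinct prime factors.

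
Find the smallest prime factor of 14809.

14809 is odd.
Digit sum 22, not divisible by 3.
Ends in 9: not divisible by 5.
7: 14809 = 7·2115 + 4
11: 14809 = 11·1346 + 3
13: 14809 = 13·1139 + 2
17: 14809 = 17·871 + 2
19: 14809 = 19·779 + 8
23: 14809 = 23·643 + 20
29: 14809 = 29·510 + 19
31: 14809 = 31·477 + 22
37: 14809 = 37·400 + 9
41: 14809 = 41·361 + 8
43: 14809 = 43·344 + 17
47: 14809 = 47·315 + 4
53: 14809 = 53·279 + 22
59: 14809 = 59·251

59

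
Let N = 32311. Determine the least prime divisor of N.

32311 is odd.
Digit sum 10, not divisible by 3.
Ends in 1: not divisible by 5.
7: 32311 = 7·4615 + 6
11: 32311 = 11·2937 + 4
13: 32311 = 13·2485 + 6
17: 32311 = 17·1900 + 11
19: 32311 = 19·1700 + 11
23: 32311 = 23·1404 + 19
29: 32311 = 29·1114 + 5
31: 32311 = 31·1042 + 9
37: 32311 = 37·873 + 10
41: 32311 = 41·788 + 3
43: 32311 = 43·751 + 18
47: 32311 = 47·687 + 22
53: 32311 = 53·609 + 34
59: 32311 = 59·547 + 38
61: 32311 = 61·529 + 42
67: 32311 = 67·482 + 17
71: 32311 = 71·455 + 6
73: 32311 = 73·442 + 45
79: 32311 = 79·409

79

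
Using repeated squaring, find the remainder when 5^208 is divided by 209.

81

5^1 ≡ 5 (mod 209)
5^2 ≡ 5^2 = 25 ≡ 25 (mod 209)
5^4 ≡ 25^2 = 625 ≡ 207 (mod 209)
5^8 ≡ 207^2 = 42849 ≡ 4 (mod 209)
5^16 ≡ 4^2 = 16 ≡ 16 (mod 209)
5^32 ≡ 16^2 = 256 ≡ 47 (mod 209)
5^64 ≡ 47^2 = 2209 ≡ 119 (mod 209)
5^128 ≡ 119^2 = 14161 ≡ 158 (mod 209)
208 = 128 + 64 + 16 in binary powers of 2.
So 5^208 ≡ 158 · 119 · 16 ≡ 81 (mod 209).
Since 81 ≠ 1, base 5 is a Fermat witness: 209 is composite.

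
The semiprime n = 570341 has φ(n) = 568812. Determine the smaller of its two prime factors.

643

φ(n) = (p−1)(q−1) = n − (p+q) + 1, so p + q = 570341 − 568812 + 1 = 1530.
p and q are the roots of t² − 1530t + 570341 = 0.
Discriminant: 1530² − 4·570341 = 2340900 − 2281364 = 59536; √59536 = 244.
q = (1530 − 244)/2 = 643, p = (1530 + 244)/2 = 887.
Check: 643 · 887 = 570341.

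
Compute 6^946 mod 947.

1

6^1 ≡ 6 (mod 947)
6^2 ≡ 6^2 = 36 ≡ 36 (mod 947)
6^4 ≡ 36^2 = 1296 ≡ 349 (mod 947)
6^8 ≡ 349^2 = 121801 ≡ 585 (mod 947)
6^16 ≡ 585^2 = 342225 ≡ 358 (mod 947)
6^32 ≡ 358^2 = 128164 ≡ 319 (mod 947)
6^64 ≡ 319^2 = 101761 ≡ 432 (mod 947)
6^128 ≡ 432^2 = 186624 ≡ 65 (mod 947)
6^256 ≡ 65^2 = 4225 ≡ 437 (mod 947)
6^512 ≡ 437^2 = 190969 ≡ 622 (mod 947)
946 = 512 + 256 + 128 + 32 + 16 + 2 in binary powers of 2.
So 6^946 ≡ 622 · 437 · 65 · 319 · 358 · 36 ≡ 1 (mod 947).
Since the result is 1, base 6 gives no evidence that 947 is composite.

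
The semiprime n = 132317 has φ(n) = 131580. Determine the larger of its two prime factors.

431

φ(n) = (p−1)(q−1) = n − (p+q) + 1, so p + q = 132317 − 131580 + 1 = 738.
p and q are the roots of t² − 738t + 132317 = 0.
Discriminant: 738² − 4·132317 = 544644 − 529268 = 15376; √15376 = 124.
q = (738 − 124)/2 = 307, p = (738 + 124)/2 = 431.
Check: 307 · 431 = 132317.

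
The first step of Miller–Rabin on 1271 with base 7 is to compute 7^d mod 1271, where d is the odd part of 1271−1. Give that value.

191

1271 − 1 = 1270 = 2^1 · 635, so d = 635.
7^1 ≡ 7 (mod 1271)
7^2 ≡ 7^2 = 49 ≡ 49 (mod 1271)
7^4 ≡ 49^2 = 2401 ≡ 1130 (mod 1271)
7^8 ≡ 1130^2 = 1276900 ≡ 816 (mod 1271)
7^16 ≡ 816^2 = 665856 ≡ 1123 (mod 1271)
7^32 ≡ 1123^2 = 1261129 ≡ 297 (mod 1271)
7^64 ≡ 297^2 = 88209 ≡ 510 (mod 1271)
7^128 ≡ 510^2 = 260100 ≡ 816 (mod 1271)
7^256 ≡ 816^2 = 665856 ≡ 1123 (mod 1271)
7^512 ≡ 1123^2 = 1261129 ≡ 297 (mod 1271)
635 = 512 + 64 + 32 + 16 + 8 + 2 + 1 in binary powers of 2.
So 7^635 ≡ 297 · 510 · 297 · 1123 · 816 · 49 · 7 ≡ 191 (mod 1271).
Squaring chain: 191; never reaches −1, so base 7 is a Miller–Rabin witness that 1271 is composite.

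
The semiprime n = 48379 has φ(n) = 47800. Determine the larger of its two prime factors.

φ(n) = (p−1)(q−1) = n − (p+q) + 1, so p + q = 48379 − 47800 + 1 = 580.
p and q are the roots of t² − 580t + 48379 = 0.
Discriminant: 580² − 4·48379 = 336400 − 193516 = 142884; √142884 = 378.
q = (580 − 378)/2 = 101, p = (580 + 378)/2 = 479.
Check: 101 · 479 = 48379.

479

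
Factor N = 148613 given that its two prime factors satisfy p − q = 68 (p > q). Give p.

Since p = q + 68, we have 148613 = q(q + 68), so q² + 68q − 148613 = 0.
Discriminant: 68² + 4·148613 = 4624 + 594452 = 599076; √599076 = 774.
q = (−68 + 774)/2 = 353, and p = q + 68 = 421.
Check: 353 · 421 = 148613.

421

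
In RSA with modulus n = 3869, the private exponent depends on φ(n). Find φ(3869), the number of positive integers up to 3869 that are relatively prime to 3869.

Factor: 3869 = 53 · 73.
φ(3869) = (53−1) · (73−1) = 52 · 72 = 3744.

3744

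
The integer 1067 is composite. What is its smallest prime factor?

11

1067 is odd.
Digit sum 14, not divisible by 3.
Ends in 7: not divisible by 5.
7: 1067 = 7·152 + 3
11: 1067 = 11·97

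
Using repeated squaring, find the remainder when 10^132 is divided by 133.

10^1 ≡ 10 (mod 133)
10^2 ≡ 10^2 = 100 ≡ 100 (mod 133)
10^4 ≡ 100^2 = 10000 ≡ 25 (mod 133)
10^8 ≡ 25^2 = 625 ≡ 93 (mod 133)
10^16 ≡ 93^2 = 8649 ≡ 4 (mod 133)
10^32 ≡ 4^2 = 16 ≡ 16 (mod 133)
10^64 ≡ 16^2 = 256 ≡ 123 (mod 133)
10^128 ≡ 123^2 = 15129 ≡ 100 (mod 133)
132 = 128 + 4 in binary powers of 2.
So 10^132 ≡ 100 · 25 ≡ 106 (mod 133).
Since 106 ≠ 1, base 10 is a Fermat witness: 133 is composite.

106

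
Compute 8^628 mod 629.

322

8^1 ≡ 8 (mod 629)
8^2 ≡ 8^2 = 64 ≡ 64 (mod 629)
8^4 ≡ 64^2 = 4096 ≡ 322 (mod 629)
8^8 ≡ 322^2 = 103684 ≡ 528 (mod 629)
8^16 ≡ 528^2 = 278784 ≡ 137 (mod 629)
8^32 ≡ 137^2 = 18769 ≡ 528 (mod 629)
8^64 ≡ 528^2 = 278784 ≡ 137 (mod 629)
8^128 ≡ 137^2 = 18769 ≡ 528 (mod 629)
8^256 ≡ 528^2 = 278784 ≡ 137 (mod 629)
8^512 ≡ 137^2 = 18769 ≡ 528 (mod 629)
628 = 512 + 64 + 32 + 16 + 4 in binary powers of 2.
So 8^628 ≡ 528 · 137 · 528 · 137 · 322 ≡ 322 (mod 629).
Since 322 ≠ 1, base 8 is a Fermat witness: 629 is composite.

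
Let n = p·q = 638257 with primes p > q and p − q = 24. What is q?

Since p = q + 24, we have 638257 = q(q + 24), so q² + 24q − 638257 = 0.
Discriminant: 24² + 4·638257 = 576 + 2553028 = 2553604; √2553604 = 1598.
q = (−24 + 1598)/2 = 787, and p = q + 24 = 811.
Check: 787 · 811 = 638257.

787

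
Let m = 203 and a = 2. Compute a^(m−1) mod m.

93

2^1 ≡ 2 (mod 203)
2^2 ≡ 2^2 = 4 ≡ 4 (mod 203)
2^4 ≡ 4^2 = 16 ≡ 16 (mod 203)
2^8 ≡ 16^2 = 256 ≡ 53 (mod 203)
2^16 ≡ 53^2 = 2809 ≡ 170 (mod 203)
2^32 ≡ 170^2 = 28900 ≡ 74 (mod 203)
2^64 ≡ 74^2 = 5476 ≡ 198 (mod 203)
2^128 ≡ 198^2 = 39204 ≡ 25 (mod 203)
202 = 128 + 64 + 8 + 2 in binary powers of 2.
So 2^202 ≡ 25 · 198 · 53 · 4 ≡ 93 (mod 203).
Since 93 ≠ 1, base 2 is a Fermat witness: 203 is composite.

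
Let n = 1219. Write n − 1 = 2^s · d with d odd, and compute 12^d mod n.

1219 − 1 = 1218 = 2^1 · 609, so d = 609.
12^1 ≡ 12 (mod 1219)
12^2 ≡ 12^2 = 144 ≡ 144 (mod 1219)
12^4 ≡ 144^2 = 20736 ≡ 13 (mod 1219)
12^8 ≡ 13^2 = 169 ≡ 169 (mod 1219)
12^16 ≡ 169^2 = 28561 ≡ 524 (mod 1219)
12^32 ≡ 524^2 = 274576 ≡ 301 (mod 1219)
12^64 ≡ 301^2 = 90601 ≡ 395 (mod 1219)
12^128 ≡ 395^2 = 156025 ≡ 1212 (mod 1219)
12^256 ≡ 1212^2 = 1468944 ≡ 49 (mod 1219)
12^512 ≡ 49^2 = 2401 ≡ 1182 (mod 1219)
609 = 512 + 64 + 32 + 1 in binary powers of 2.
So 12^609 ≡ 1182 · 395 · 301 · 12 ≡ 634 (mod 1219).
Squaring chain: 634; never reaches −1, so base 12 is a Miller–Rabin witness that 1219 is composite.

634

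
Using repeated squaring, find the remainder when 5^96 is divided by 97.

5^1 ≡ 5 (mod 97)
5^2 ≡ 5^2 = 25 ≡ 25 (mod 97)
5^4 ≡ 25^2 = 625 ≡ 43 (mod 97)
5^8 ≡ 43^2 = 1849 ≡ 6 (mod 97)
5^16 ≡ 6^2 = 36 ≡ 36 (mod 97)
5^32 ≡ 36^2 = 1296 ≡ 35 (mod 97)
5^64 ≡ 35^2 = 1225 ≡ 61 (mod 97)
96 = 64 + 32 in binary powers of 2.
So 5^96 ≡ 61 · 35 ≡ 1 (mod 97).
Since the result is 1, base 5 gives no evidence that 97 is composite.

1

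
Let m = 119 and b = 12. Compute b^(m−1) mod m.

2

12^1 ≡ 12 (mod 119)
12^2 ≡ 12^2 = 144 ≡ 25 (mod 119)
12^4 ≡ 25^2 = 625 ≡ 30 (mod 119)
12^8 ≡ 30^2 = 900 ≡ 67 (mod 119)
12^16 ≡ 67^2 = 4489 ≡ 86 (mod 119)
12^32 ≡ 86^2 = 7396 ≡ 18 (mod 119)
12^64 ≡ 18^2 = 324 ≡ 86 (mod 119)
118 = 64 + 32 + 16 + 4 + 2 in binary powers of 2.
So 12^118 ≡ 86 · 18 · 86 · 30 · 25 ≡ 2 (mod 119).
Since 2 ≠ 1, base 12 is a Fermat witness: 119 is composite.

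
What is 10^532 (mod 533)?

10^1 ≡ 10 (mod 533)
10^2 ≡ 10^2 = 100 ≡ 100 (mod 533)
10^4 ≡ 100^2 = 10000 ≡ 406 (mod 533)
10^8 ≡ 406^2 = 164836 ≡ 139 (mod 533)
10^16 ≡ 139^2 = 19321 ≡ 133 (mod 533)
10^32 ≡ 133^2 = 17689 ≡ 100 (mod 533)
10^64 ≡ 100^2 = 10000 ≡ 406 (mod 533)
10^128 ≡ 406^2 = 164836 ≡ 139 (mod 533)
10^256 ≡ 139^2 = 19321 ≡ 133 (mod 533)
10^512 ≡ 133^2 = 17689 ≡ 100 (mod 533)
532 = 512 + 16 + 4 in binary powers of 2.
So 10^532 ≡ 100 · 133 · 406 ≡ 510 (mod 533).
Since 510 ≠ 1, base 10 is a Fermat witness: 533 is composite.

510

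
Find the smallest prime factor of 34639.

11

34639 is odd.
Digit sum 25, not divisible by 3.
Ends in 9: not divisible by 5.
7: 34639 = 7·4948 + 3
11: 34639 = 11·3149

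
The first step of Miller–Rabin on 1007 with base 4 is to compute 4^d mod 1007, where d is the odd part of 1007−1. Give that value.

271

1007 − 1 = 1006 = 2^1 · 503, so d = 503.
4^1 ≡ 4 (mod 1007)
4^2 ≡ 4^2 = 16 ≡ 16 (mod 1007)
4^4 ≡ 16^2 = 256 ≡ 256 (mod 1007)
4^8 ≡ 256^2 = 65536 ≡ 81 (mod 1007)
4^16 ≡ 81^2 = 6561 ≡ 519 (mod 1007)
4^32 ≡ 519^2 = 269361 ≡ 492 (mod 1007)
4^64 ≡ 492^2 = 242064 ≡ 384 (mod 1007)
4^128 ≡ 384^2 = 147456 ≡ 434 (mod 1007)
4^256 ≡ 434^2 = 188356 ≡ 47 (mod 1007)
503 = 256 + 128 + 64 + 32 + 16 + 4 + 2 + 1 in binary powers of 2.
So 4^503 ≡ 47 · 434 · 384 · 492 · 519 · 256 · 16 · 4 ≡ 271 (mod 1007).
Squaring chain: 271; never reaches −1, so base 4 is a Miller–Rabin witness that 1007 is composite.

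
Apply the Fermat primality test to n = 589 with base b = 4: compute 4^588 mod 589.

64

4^1 ≡ 4 (mod 589)
4^2 ≡ 4^2 = 16 ≡ 16 (mod 589)
4^4 ≡ 16^2 = 256 ≡ 256 (mod 589)
4^8 ≡ 256^2 = 65536 ≡ 157 (mod 589)
4^16 ≡ 157^2 = 24649 ≡ 500 (mod 589)
4^32 ≡ 500^2 = 250000 ≡ 264 (mod 589)
4^64 ≡ 264^2 = 69696 ≡ 194 (mod 589)
4^128 ≡ 194^2 = 37636 ≡ 529 (mod 589)
4^256 ≡ 529^2 = 279841 ≡ 66 (mod 589)
4^512 ≡ 66^2 = 4356 ≡ 233 (mod 589)
588 = 512 + 64 + 8 + 4 in binary powers of 2.
So 4^588 ≡ 233 · 194 · 157 · 256 ≡ 64 (mod 589).
Since 64 ≠ 1, base 4 is a Fermat witness: 589 is composite.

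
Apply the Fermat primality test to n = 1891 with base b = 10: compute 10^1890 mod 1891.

10^1 ≡ 10 (mod 1891)
10^2 ≡ 10^2 = 100 ≡ 100 (mod 1891)
10^4 ≡ 100^2 = 10000 ≡ 545 (mod 1891)
10^8 ≡ 545^2 = 297025 ≡ 138 (mod 1891)
10^16 ≡ 138^2 = 19044 ≡ 134 (mod 1891)
10^32 ≡ 134^2 = 17956 ≡ 937 (mod 1891)
10^64 ≡ 937^2 = 877969 ≡ 545 (mod 1891)
10^128 ≡ 545^2 = 297025 ≡ 138 (mod 1891)
10^256 ≡ 138^2 = 19044 ≡ 134 (mod 1891)
10^512 ≡ 134^2 = 17956 ≡ 937 (mod 1891)
10^1024 ≡ 937^2 = 877969 ≡ 545 (mod 1891)
1890 = 1024 + 512 + 256 + 64 + 32 + 2 in binary powers of 2.
So 10^1890 ≡ 545 · 937 · 134 · 545 · 937 · 100 ≡ 1768 (mod 1891).
Since 1768 ≠ 1, base 10 is a Fermat witness: 1891 is composite.

1768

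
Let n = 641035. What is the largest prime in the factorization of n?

59

641035 = 5 · 128207
128207 = 41 · 3127
3127 = 53 · 59
59 is prime.
So 641035 = 5 · 41 · 53 · 59; the largest prime factor is 59.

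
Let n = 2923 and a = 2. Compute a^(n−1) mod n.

2617

2^1 ≡ 2 (mod 2923)
2^2 ≡ 2^2 = 4 ≡ 4 (mod 2923)
2^4 ≡ 4^2 = 16 ≡ 16 (mod 2923)
2^8 ≡ 16^2 = 256 ≡ 256 (mod 2923)
2^16 ≡ 256^2 = 65536 ≡ 1230 (mod 2923)
2^32 ≡ 1230^2 = 1512900 ≡ 1709 (mod 2923)
2^64 ≡ 1709^2 = 2920681 ≡ 604 (mod 2923)
2^128 ≡ 604^2 = 364816 ≡ 2364 (mod 2923)
2^256 ≡ 2364^2 = 5588496 ≡ 2643 (mod 2923)
2^512 ≡ 2643^2 = 6985449 ≡ 2402 (mod 2923)
2^1024 ≡ 2402^2 = 5769604 ≡ 2525 (mod 2923)
2^2048 ≡ 2525^2 = 6375625 ≡ 562 (mod 2923)
2922 = 2048 + 512 + 256 + 64 + 32 + 8 + 2 in binary powers of 2.
So 2^2922 ≡ 562 · 2402 · 2643 · 604 · 1709 · 256 · 4 ≡ 2617 (mod 2923).
Since 2617 ≠ 1, base 2 is a Fermat witness: 2923 is composite.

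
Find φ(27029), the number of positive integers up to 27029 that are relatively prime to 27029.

26700

Factor: 27029 = 151 · 179.
φ(27029) = (151−1) · (179−1) = 150 · 178 = 26700.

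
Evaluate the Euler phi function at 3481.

Factor: 3481 = 59^2.
φ(3481) = 59^1·(59−1) = 3422.

3422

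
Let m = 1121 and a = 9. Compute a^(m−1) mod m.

9^1 ≡ 9 (mod 1121)
9^2 ≡ 9^2 = 81 ≡ 81 (mod 1121)
9^4 ≡ 81^2 = 6561 ≡ 956 (mod 1121)
9^8 ≡ 956^2 = 913936 ≡ 321 (mod 1121)
9^16 ≡ 321^2 = 103041 ≡ 1030 (mod 1121)
9^32 ≡ 1030^2 = 1060900 ≡ 434 (mod 1121)
9^64 ≡ 434^2 = 188356 ≡ 28 (mod 1121)
9^128 ≡ 28^2 = 784 ≡ 784 (mod 1121)
9^256 ≡ 784^2 = 614656 ≡ 348 (mod 1121)
9^512 ≡ 348^2 = 121104 ≡ 36 (mod 1121)
9^1024 ≡ 36^2 = 1296 ≡ 175 (mod 1121)
1120 = 1024 + 64 + 32 in binary powers of 2.
So 9^1120 ≡ 175 · 28 · 434 ≡ 63 (mod 1121).
Since 63 ≠ 1, base 9 is a Fermat witness: 1121 is composite.

63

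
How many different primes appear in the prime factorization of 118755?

5

118755 = 3^2 · 13195
13195 = 5 · 2639
2639 = 7 · 377
377 = 13 · 29
118755 = 3^2 · 5 · 7 · 13 · 29, which has 5 distinct prime factors.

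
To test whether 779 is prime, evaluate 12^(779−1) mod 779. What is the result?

12^1 ≡ 12 (mod 779)
12^2 ≡ 12^2 = 144 ≡ 144 (mod 779)
12^4 ≡ 144^2 = 20736 ≡ 482 (mod 779)
12^8 ≡ 482^2 = 232324 ≡ 182 (mod 779)
12^16 ≡ 182^2 = 33124 ≡ 406 (mod 779)
12^32 ≡ 406^2 = 164836 ≡ 467 (mod 779)
12^64 ≡ 467^2 = 218089 ≡ 748 (mod 779)
12^128 ≡ 748^2 = 559504 ≡ 182 (mod 779)
12^256 ≡ 182^2 = 33124 ≡ 406 (mod 779)
12^512 ≡ 406^2 = 164836 ≡ 467 (mod 779)
778 = 512 + 256 + 8 + 2 in binary powers of 2.
So 12^778 ≡ 467 · 406 · 182 · 144 ≡ 121 (mod 779).
Since 121 ≠ 1, base 12 is a Fermat witness: 779 is composite.

121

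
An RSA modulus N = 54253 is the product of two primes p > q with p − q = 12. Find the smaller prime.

227

Since p = q + 12, we have 54253 = q(q + 12), so q² + 12q − 54253 = 0.
Discriminant: 12² + 4·54253 = 144 + 217012 = 217156; √217156 = 466.
q = (−12 + 466)/2 = 227, and p = q + 12 = 239.
Check: 227 · 239 = 54253.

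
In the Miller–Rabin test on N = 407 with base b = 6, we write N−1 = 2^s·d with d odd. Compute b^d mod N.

216

407 − 1 = 406 = 2^1 · 203, so d = 203.
6^1 ≡ 6 (mod 407)
6^2 ≡ 6^2 = 36 ≡ 36 (mod 407)
6^4 ≡ 36^2 = 1296 ≡ 75 (mod 407)
6^8 ≡ 75^2 = 5625 ≡ 334 (mod 407)
6^16 ≡ 334^2 = 111556 ≡ 38 (mod 407)
6^32 ≡ 38^2 = 1444 ≡ 223 (mod 407)
6^64 ≡ 223^2 = 49729 ≡ 75 (mod 407)
6^128 ≡ 75^2 = 5625 ≡ 334 (mod 407)
203 = 128 + 64 + 8 + 2 + 1 in binary powers of 2.
So 6^203 ≡ 334 · 75 · 334 · 36 · 6 ≡ 216 (mod 407).
Squaring chain: 216; never reaches −1, so base 6 is a Miller–Rabin witness that 407 is composite.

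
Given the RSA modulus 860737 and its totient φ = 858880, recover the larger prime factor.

977

φ(n) = (p−1)(q−1) = n − (p+q) + 1, so p + q = 860737 − 858880 + 1 = 1858.
p and q are the roots of t² − 1858t + 860737 = 0.
Discriminant: 1858² − 4·860737 = 3452164 − 3442948 = 9216; √9216 = 96.
q = (1858 − 96)/2 = 881, p = (1858 + 96)/2 = 977.
Check: 881 · 977 = 860737.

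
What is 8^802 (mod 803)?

592

8^1 ≡ 8 (mod 803)
8^2 ≡ 8^2 = 64 ≡ 64 (mod 803)
8^4 ≡ 64^2 = 4096 ≡ 81 (mod 803)
8^8 ≡ 81^2 = 6561 ≡ 137 (mod 803)
8^16 ≡ 137^2 = 18769 ≡ 300 (mod 803)
8^32 ≡ 300^2 = 90000 ≡ 64 (mod 803)
8^64 ≡ 64^2 = 4096 ≡ 81 (mod 803)
8^128 ≡ 81^2 = 6561 ≡ 137 (mod 803)
8^256 ≡ 137^2 = 18769 ≡ 300 (mod 803)
8^512 ≡ 300^2 = 90000 ≡ 64 (mod 803)
802 = 512 + 256 + 32 + 2 in binary powers of 2.
So 8^802 ≡ 64 · 300 · 64 · 64 ≡ 592 (mod 803).
Since 592 ≠ 1, base 8 is a Fermat witness: 803 is composite.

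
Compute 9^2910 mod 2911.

2746

9^1 ≡ 9 (mod 2911)
9^2 ≡ 9^2 = 81 ≡ 81 (mod 2911)
9^4 ≡ 81^2 = 6561 ≡ 739 (mod 2911)
9^8 ≡ 739^2 = 546121 ≡ 1764 (mod 2911)
9^16 ≡ 1764^2 = 3111696 ≡ 2748 (mod 2911)
9^32 ≡ 2748^2 = 7551504 ≡ 370 (mod 2911)
9^64 ≡ 370^2 = 136900 ≡ 83 (mod 2911)
9^128 ≡ 83^2 = 6889 ≡ 1067 (mod 2911)
9^256 ≡ 1067^2 = 1138489 ≡ 288 (mod 2911)
9^512 ≡ 288^2 = 82944 ≡ 1436 (mod 2911)
9^1024 ≡ 1436^2 = 2062096 ≡ 1108 (mod 2911)
9^2048 ≡ 1108^2 = 1227664 ≡ 2133 (mod 2911)
2910 = 2048 + 512 + 256 + 64 + 16 + 8 + 4 + 2 in binary powers of 2.
So 9^2910 ≡ 2133 · 1436 · 288 · 83 · 2748 · 1764 · 739 · 81 ≡ 2746 (mod 2911).
Since 2746 ≠ 1, base 9 is a Fermat witness: 2911 is composite.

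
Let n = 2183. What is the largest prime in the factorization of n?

59

2183 = 37 · 59
59 is prime.
So 2183 = 37 · 59; the largest prime factor is 59.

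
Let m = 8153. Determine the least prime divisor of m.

8153 is odd.
Digit sum 17, not divisible by 3.
Ends in 3: not divisible by 5.
7: 8153 = 7·1164 + 5
11: 8153 = 11·741 + 2
13: 8153 = 13·627 + 2
17: 8153 = 17·479 + 10
19: 8153 = 19·429 + 2
23: 8153 = 23·354 + 11
29: 8153 = 29·281 + 4
31: 8153 = 31·263

31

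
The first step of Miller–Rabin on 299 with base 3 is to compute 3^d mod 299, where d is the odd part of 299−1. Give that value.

299 − 1 = 298 = 2^1 · 149, so d = 149.
3^1 ≡ 3 (mod 299)
3^2 ≡ 3^2 = 9 ≡ 9 (mod 299)
3^4 ≡ 9^2 = 81 ≡ 81 (mod 299)
3^8 ≡ 81^2 = 6561 ≡ 282 (mod 299)
3^16 ≡ 282^2 = 79524 ≡ 289 (mod 299)
3^32 ≡ 289^2 = 83521 ≡ 100 (mod 299)
3^64 ≡ 100^2 = 10000 ≡ 133 (mod 299)
3^128 ≡ 133^2 = 17689 ≡ 48 (mod 299)
149 = 128 + 16 + 4 + 1 in binary powers of 2.
So 3^149 ≡ 48 · 289 · 81 · 3 ≡ 269 (mod 299).
Squaring chain: 269; never reaches −1, so base 3 is a Miller–Rabin witness that 299 is composite.

269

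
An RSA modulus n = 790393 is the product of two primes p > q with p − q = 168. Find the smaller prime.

809

Since p = q + 168, we have 790393 = q(q + 168), so q² + 168q − 790393 = 0.
Discriminant: 168² + 4·790393 = 28224 + 3161572 = 3189796; √3189796 = 1786.
q = (−168 + 1786)/2 = 809, and p = q + 168 = 977.
Check: 809 · 977 = 790393.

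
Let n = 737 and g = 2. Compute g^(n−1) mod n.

2^1 ≡ 2 (mod 737)
2^2 ≡ 2^2 = 4 ≡ 4 (mod 737)
2^4 ≡ 4^2 = 16 ≡ 16 (mod 737)
2^8 ≡ 16^2 = 256 ≡ 256 (mod 737)
2^16 ≡ 256^2 = 65536 ≡ 680 (mod 737)
2^32 ≡ 680^2 = 462400 ≡ 301 (mod 737)
2^64 ≡ 301^2 = 90601 ≡ 687 (mod 737)
2^128 ≡ 687^2 = 471969 ≡ 289 (mod 737)
2^256 ≡ 289^2 = 83521 ≡ 240 (mod 737)
2^512 ≡ 240^2 = 57600 ≡ 114 (mod 737)
736 = 512 + 128 + 64 + 32 in binary powers of 2.
So 2^736 ≡ 114 · 289 · 687 · 301 ≡ 86 (mod 737).
Since 86 ≠ 1, base 2 is a Fermat witness: 737 is composite.

86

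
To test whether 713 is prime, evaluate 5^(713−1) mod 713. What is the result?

5^1 ≡ 5 (mod 713)
5^2 ≡ 5^2 = 25 ≡ 25 (mod 713)
5^4 ≡ 25^2 = 625 ≡ 625 (mod 713)
5^8 ≡ 625^2 = 390625 ≡ 614 (mod 713)
5^16 ≡ 614^2 = 376996 ≡ 532 (mod 713)
5^32 ≡ 532^2 = 283024 ≡ 676 (mod 713)
5^64 ≡ 676^2 = 456976 ≡ 656 (mod 713)
5^128 ≡ 656^2 = 430336 ≡ 397 (mod 713)
5^256 ≡ 397^2 = 157609 ≡ 36 (mod 713)
5^512 ≡ 36^2 = 1296 ≡ 583 (mod 713)
712 = 512 + 128 + 64 + 8 in binary powers of 2.
So 5^712 ≡ 583 · 397 · 656 · 614 ≡ 315 (mod 713).
Since 315 ≠ 1, base 5 is a Fermat witness: 713 is composite.

315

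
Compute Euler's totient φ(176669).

Factor: 176669 = 31 · 41 · 139.
φ(176669) = (31−1) · (41−1) · (139−1) = 30 · 40 · 138 = 165600.

165600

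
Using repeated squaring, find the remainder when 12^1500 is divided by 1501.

12^1 ≡ 12 (mod 1501)
12^2 ≡ 12^2 = 144 ≡ 144 (mod 1501)
12^4 ≡ 144^2 = 20736 ≡ 1223 (mod 1501)
12^8 ≡ 1223^2 = 1495729 ≡ 733 (mod 1501)
12^16 ≡ 733^2 = 537289 ≡ 1432 (mod 1501)
12^32 ≡ 1432^2 = 2050624 ≡ 258 (mod 1501)
12^64 ≡ 258^2 = 66564 ≡ 520 (mod 1501)
12^128 ≡ 520^2 = 270400 ≡ 220 (mod 1501)
12^256 ≡ 220^2 = 48400 ≡ 368 (mod 1501)
12^512 ≡ 368^2 = 135424 ≡ 334 (mod 1501)
12^1024 ≡ 334^2 = 111556 ≡ 482 (mod 1501)
1500 = 1024 + 256 + 128 + 64 + 16 + 8 + 4 in binary powers of 2.
So 12^1500 ≡ 482 · 368 · 220 · 520 · 1432 · 733 · 1223 ≡ 571 (mod 1501).
Since 571 ≠ 1, base 12 is a Fermat witness: 1501 is composite.

571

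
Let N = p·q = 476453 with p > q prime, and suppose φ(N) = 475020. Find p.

φ(n) = (p−1)(q−1) = n − (p+q) + 1, so p + q = 476453 − 475020 + 1 = 1434.
p and q are the roots of t² − 1434t + 476453 = 0.
Discriminant: 1434² − 4·476453 = 2056356 − 1905812 = 150544; √150544 = 388.
q = (1434 − 388)/2 = 523, p = (1434 + 388)/2 = 911.
Check: 523 · 911 = 476453.

911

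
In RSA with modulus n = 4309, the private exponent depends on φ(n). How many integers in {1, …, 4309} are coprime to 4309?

4140

Factor: 4309 = 31 · 139.
φ(4309) = (31−1) · (139−1) = 30 · 138 = 4140.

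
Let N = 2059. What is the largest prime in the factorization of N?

2059 = 29 · 71
71 is prime.
So 2059 = 29 · 71; the largest prime factor is 71.

71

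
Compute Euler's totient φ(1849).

Factor: 1849 = 43^2.
φ(1849) = 43^1·(43−1) = 1806.

1806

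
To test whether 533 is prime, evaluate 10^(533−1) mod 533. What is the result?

510

10^1 ≡ 10 (mod 533)
10^2 ≡ 10^2 = 100 ≡ 100 (mod 533)
10^4 ≡ 100^2 = 10000 ≡ 406 (mod 533)
10^8 ≡ 406^2 = 164836 ≡ 139 (mod 533)
10^16 ≡ 139^2 = 19321 ≡ 133 (mod 533)
10^32 ≡ 133^2 = 17689 ≡ 100 (mod 533)
10^64 ≡ 100^2 = 10000 ≡ 406 (mod 533)
10^128 ≡ 406^2 = 164836 ≡ 139 (mod 533)
10^256 ≡ 139^2 = 19321 ≡ 133 (mod 533)
10^512 ≡ 133^2 = 17689 ≡ 100 (mod 533)
532 = 512 + 16 + 4 in binary powers of 2.
So 10^532 ≡ 100 · 133 · 406 ≡ 510 (mod 533).
Since 510 ≠ 1, base 10 is a Fermat witness: 533 is composite.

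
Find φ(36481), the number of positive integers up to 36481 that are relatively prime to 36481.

Factor: 36481 = 191^2.
φ(36481) = 191^1·(191−1) = 36290.

36290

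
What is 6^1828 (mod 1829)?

1823

6^1 ≡ 6 (mod 1829)
6^2 ≡ 6^2 = 36 ≡ 36 (mod 1829)
6^4 ≡ 36^2 = 1296 ≡ 1296 (mod 1829)
6^8 ≡ 1296^2 = 1679616 ≡ 594 (mod 1829)
6^16 ≡ 594^2 = 352836 ≡ 1668 (mod 1829)
6^32 ≡ 1668^2 = 2782224 ≡ 315 (mod 1829)
6^64 ≡ 315^2 = 99225 ≡ 459 (mod 1829)
6^128 ≡ 459^2 = 210681 ≡ 346 (mod 1829)
6^256 ≡ 346^2 = 119716 ≡ 831 (mod 1829)
6^512 ≡ 831^2 = 690561 ≡ 1028 (mod 1829)
6^1024 ≡ 1028^2 = 1056784 ≡ 1451 (mod 1829)
1828 = 1024 + 512 + 256 + 32 + 4 in binary powers of 2.
So 6^1828 ≡ 1451 · 1028 · 831 · 315 · 1296 ≡ 1823 (mod 1829).
Since 1823 ≠ 1, base 6 is a Fermat witness: 1829 is composite.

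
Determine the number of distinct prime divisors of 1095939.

1095939 = 3^2 · 121771
121771 = 13 · 9367
9367 = 17 · 551
551 = 19 · 29
1095939 = 3^2 · 13 · 17 · 19 · 29, which has 5 distinct prime factors.

5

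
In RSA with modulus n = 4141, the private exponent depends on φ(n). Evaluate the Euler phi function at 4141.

4000

Factor: 4141 = 41 · 101.
φ(4141) = (41−1) · (101−1) = 40 · 100 = 4000.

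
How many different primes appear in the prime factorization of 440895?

440895 = 3 · 146965
146965 = 5 · 29393
29393 = 7 · 4199
4199 = 13 · 323
323 = 17 · 19
440895 = 3 · 5 · 7 · 13 · 17 · 19, which has 6 distinct prime factors.

6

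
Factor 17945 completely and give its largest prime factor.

17945 = 5 · 3589
3589 = 37 · 97
97 is prime.
So 17945 = 5 · 37 · 97; the largest prime factor is 97.

97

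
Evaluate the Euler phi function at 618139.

Factor: 618139 = 53 · 107 · 109.
φ(618139) = (53−1) · (107−1) · (109−1) = 52 · 106 · 108 = 595296.

595296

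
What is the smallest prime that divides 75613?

83

75613 is odd.
Digit sum 22, not divisible by 3.
Ends in 3: not divisible by 5.
7: 75613 = 7·10801 + 6
11: 75613 = 11·6873 + 10
13: 75613 = 13·5816 + 5
17: 75613 = 17·4447 + 14
19: 75613 = 19·3979 + 12
23: 75613 = 23·3287 + 12
29: 75613 = 29·2607 + 10
31: 75613 = 31·2439 + 4
37: 75613 = 37·2043 + 22
41: 75613 = 41·1844 + 9
43: 75613 = 43·1758 + 19
47: 75613 = 47·1608 + 37
53: 75613 = 53·1426 + 35
59: 75613 = 59·1281 + 34
61: 75613 = 61·1239 + 34
67: 75613 = 67·1128 + 37
71: 75613 = 71·1064 + 69
73: 75613 = 73·1035 + 58
79: 75613 = 79·957 + 10
83: 75613 = 83·911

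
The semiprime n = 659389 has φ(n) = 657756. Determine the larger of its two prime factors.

φ(n) = (p−1)(q−1) = n − (p+q) + 1, so p + q = 659389 − 657756 + 1 = 1634.
p and q are the roots of t² − 1634t + 659389 = 0.
Discriminant: 1634² − 4·659389 = 2669956 − 2637556 = 32400; √32400 = 180.
q = (1634 − 180)/2 = 727, p = (1634 + 180)/2 = 907.
Check: 727 · 907 = 659389.

907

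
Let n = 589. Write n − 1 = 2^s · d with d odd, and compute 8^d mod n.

589 − 1 = 588 = 2^2 · 147, so d = 147.
8^1 ≡ 8 (mod 589)
8^2 ≡ 8^2 = 64 ≡ 64 (mod 589)
8^4 ≡ 64^2 = 4096 ≡ 562 (mod 589)
8^8 ≡ 562^2 = 315844 ≡ 140 (mod 589)
8^16 ≡ 140^2 = 19600 ≡ 163 (mod 589)
8^32 ≡ 163^2 = 26569 ≡ 64 (mod 589)
8^64 ≡ 64^2 = 4096 ≡ 562 (mod 589)
8^128 ≡ 562^2 = 315844 ≡ 140 (mod 589)
147 = 128 + 16 + 2 + 1 in binary powers of 2.
So 8^147 ≡ 140 · 163 · 64 · 8 ≡ 436 (mod 589).
Squaring chain: 436 → 438; never reaches −1, so base 8 is a Miller–Rabin witness that 589 is composite.

436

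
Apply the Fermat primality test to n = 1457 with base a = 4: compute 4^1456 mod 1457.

686

4^1 ≡ 4 (mod 1457)
4^2 ≡ 4^2 = 16 ≡ 16 (mod 1457)
4^4 ≡ 16^2 = 256 ≡ 256 (mod 1457)
4^8 ≡ 256^2 = 65536 ≡ 1428 (mod 1457)
4^16 ≡ 1428^2 = 2039184 ≡ 841 (mod 1457)
4^32 ≡ 841^2 = 707281 ≡ 636 (mod 1457)
4^64 ≡ 636^2 = 404496 ≡ 907 (mod 1457)
4^128 ≡ 907^2 = 822649 ≡ 901 (mod 1457)
4^256 ≡ 901^2 = 811801 ≡ 252 (mod 1457)
4^512 ≡ 252^2 = 63504 ≡ 853 (mod 1457)
4^1024 ≡ 853^2 = 727609 ≡ 566 (mod 1457)
1456 = 1024 + 256 + 128 + 32 + 16 in binary powers of 2.
So 4^1456 ≡ 566 · 252 · 901 · 636 · 841 ≡ 686 (mod 1457).
Since 686 ≠ 1, base 4 is a Fermat witness: 1457 is composite.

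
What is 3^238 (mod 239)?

1

3^1 ≡ 3 (mod 239)
3^2 ≡ 3^2 = 9 ≡ 9 (mod 239)
3^4 ≡ 9^2 = 81 ≡ 81 (mod 239)
3^8 ≡ 81^2 = 6561 ≡ 108 (mod 239)
3^16 ≡ 108^2 = 11664 ≡ 192 (mod 239)
3^32 ≡ 192^2 = 36864 ≡ 58 (mod 239)
3^64 ≡ 58^2 = 3364 ≡ 18 (mod 239)
3^128 ≡ 18^2 = 324 ≡ 85 (mod 239)
238 = 128 + 64 + 32 + 8 + 4 + 2 in binary powers of 2.
So 3^238 ≡ 85 · 18 · 58 · 108 · 81 · 9 ≡ 1 (mod 239).
Since the result is 1, base 3 gives no evidence that 239 is composite.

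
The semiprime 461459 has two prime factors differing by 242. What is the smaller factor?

Since p = q + 242, we have 461459 = q(q + 242), so q² + 242q − 461459 = 0.
Discriminant: 242² + 4·461459 = 58564 + 1845836 = 1904400; √1904400 = 1380.
q = (−242 + 1380)/2 = 569, and p = q + 242 = 811.
Check: 569 · 811 = 461459.

569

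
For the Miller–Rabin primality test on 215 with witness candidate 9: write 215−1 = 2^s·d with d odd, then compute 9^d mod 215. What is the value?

215 − 1 = 214 = 2^1 · 107, so d = 107.
9^1 ≡ 9 (mod 215)
9^2 ≡ 9^2 = 81 ≡ 81 (mod 215)
9^4 ≡ 81^2 = 6561 ≡ 111 (mod 215)
9^8 ≡ 111^2 = 12321 ≡ 66 (mod 215)
9^16 ≡ 66^2 = 4356 ≡ 56 (mod 215)
9^32 ≡ 56^2 = 3136 ≡ 126 (mod 215)
9^64 ≡ 126^2 = 15876 ≡ 181 (mod 215)
107 = 64 + 32 + 8 + 2 + 1 in binary powers of 2.
So 9^107 ≡ 181 · 126 · 66 · 81 · 9 ≡ 124 (mod 215).
Squaring chain: 124; never reaches −1, so base 9 is a Miller–Rabin witness that 215 is composite.

124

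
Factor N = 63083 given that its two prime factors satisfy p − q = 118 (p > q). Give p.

Since p = q + 118, we have 63083 = q(q + 118), so q² + 118q − 63083 = 0.
Discriminant: 118² + 4·63083 = 13924 + 252332 = 266256; √266256 = 516.
q = (−118 + 516)/2 = 199, and p = q + 118 = 317.
Check: 199 · 317 = 63083.

317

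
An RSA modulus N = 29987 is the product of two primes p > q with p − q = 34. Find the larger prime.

191

Since p = q + 34, we have 29987 = q(q + 34), so q² + 34q − 29987 = 0.
Discriminant: 34² + 4·29987 = 1156 + 119948 = 121104; √121104 = 348.
q = (−34 + 348)/2 = 157, and p = q + 34 = 191.
Check: 157 · 191 = 29987.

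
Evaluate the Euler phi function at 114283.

103008

Factor: 114283 = 13 · 59 · 149.
φ(114283) = (13−1) · (59−1) · (149−1) = 12 · 58 · 148 = 103008.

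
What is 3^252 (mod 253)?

31

3^1 ≡ 3 (mod 253)
3^2 ≡ 3^2 = 9 ≡ 9 (mod 253)
3^4 ≡ 9^2 = 81 ≡ 81 (mod 253)
3^8 ≡ 81^2 = 6561 ≡ 236 (mod 253)
3^16 ≡ 236^2 = 55696 ≡ 36 (mod 253)
3^32 ≡ 36^2 = 1296 ≡ 31 (mod 253)
3^64 ≡ 31^2 = 961 ≡ 202 (mod 253)
3^128 ≡ 202^2 = 40804 ≡ 71 (mod 253)
252 = 128 + 64 + 32 + 16 + 8 + 4 in binary powers of 2.
So 3^252 ≡ 71 · 202 · 31 · 36 · 236 · 81 ≡ 31 (mod 253).
Since 31 ≠ 1, base 3 is a Fermat witness: 253 is composite.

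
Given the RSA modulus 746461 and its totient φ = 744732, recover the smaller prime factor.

φ(n) = (p−1)(q−1) = n − (p+q) + 1, so p + q = 746461 − 744732 + 1 = 1730.
p and q are the roots of t² − 1730t + 746461 = 0.
Discriminant: 1730² − 4·746461 = 2992900 − 2985844 = 7056; √7056 = 84.
q = (1730 − 84)/2 = 823, p = (1730 + 84)/2 = 907.
Check: 823 · 907 = 746461.

823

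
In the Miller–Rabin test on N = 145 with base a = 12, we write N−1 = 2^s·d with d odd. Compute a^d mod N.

12

145 − 1 = 144 = 2^4 · 9, so d = 9.
12^1 ≡ 12 (mod 145)
12^2 ≡ 12^2 = 144 ≡ 144 (mod 145)
12^4 ≡ 144^2 = 20736 ≡ 1 (mod 145)
12^8 ≡ 1^2 = 1 ≡ 1 (mod 145)
9 = 8 + 1 in binary powers of 2.
So 12^9 ≡ 1 · 12 ≡ 12 (mod 145).
Squaring chain: 12 → 144 → 1 → 1; reaches −1, so base 12 does not prove 145 composite.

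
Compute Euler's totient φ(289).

Factor: 289 = 17^2.
φ(289) = 17^1·(17−1) = 272.

272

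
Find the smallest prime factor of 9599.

29

9599 is odd.
Digit sum 32, not divisible by 3.
Ends in 9: not divisible by 5.
7: 9599 = 7·1371 + 2
11: 9599 = 11·872 + 7
13: 9599 = 13·738 + 5
17: 9599 = 17·564 + 11
19: 9599 = 19·505 + 4
23: 9599 = 23·417 + 8
29: 9599 = 29·331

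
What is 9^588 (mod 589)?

9^1 ≡ 9 (mod 589)
9^2 ≡ 9^2 = 81 ≡ 81 (mod 589)
9^4 ≡ 81^2 = 6561 ≡ 82 (mod 589)
9^8 ≡ 82^2 = 6724 ≡ 245 (mod 589)
9^16 ≡ 245^2 = 60025 ≡ 536 (mod 589)
9^32 ≡ 536^2 = 287296 ≡ 453 (mod 589)
9^64 ≡ 453^2 = 205209 ≡ 237 (mod 589)
9^128 ≡ 237^2 = 56169 ≡ 214 (mod 589)
9^256 ≡ 214^2 = 45796 ≡ 443 (mod 589)
9^512 ≡ 443^2 = 196249 ≡ 112 (mod 589)
588 = 512 + 64 + 8 + 4 in binary powers of 2.
So 9^588 ≡ 112 · 237 · 245 · 82 ≡ 140 (mod 589).
Since 140 ≠ 1, base 9 is a Fermat witness: 589 is composite.

140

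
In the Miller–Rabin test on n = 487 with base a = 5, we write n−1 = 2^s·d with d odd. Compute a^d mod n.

486

487 − 1 = 486 = 2^1 · 243, so d = 243.
5^1 ≡ 5 (mod 487)
5^2 ≡ 5^2 = 25 ≡ 25 (mod 487)
5^4 ≡ 25^2 = 625 ≡ 138 (mod 487)
5^8 ≡ 138^2 = 19044 ≡ 51 (mod 487)
5^16 ≡ 51^2 = 2601 ≡ 166 (mod 487)
5^32 ≡ 166^2 = 27556 ≡ 284 (mod 487)
5^64 ≡ 284^2 = 80656 ≡ 301 (mod 487)
5^128 ≡ 301^2 = 90601 ≡ 19 (mod 487)
243 = 128 + 64 + 32 + 16 + 2 + 1 in binary powers of 2.
So 5^243 ≡ 19 · 301 · 284 · 166 · 25 · 5 ≡ 486 (mod 487).
Since 5^d ≡ 486 (mod 487), base 5 does not prove 487 composite.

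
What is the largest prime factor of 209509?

209509 = 53 · 3953
3953 = 59 · 67
67 is prime.
So 209509 = 53 · 59 · 67; the largest prime factor is 67.

67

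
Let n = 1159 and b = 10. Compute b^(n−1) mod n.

10^1 ≡ 10 (mod 1159)
10^2 ≡ 10^2 = 100 ≡ 100 (mod 1159)
10^4 ≡ 100^2 = 10000 ≡ 728 (mod 1159)
10^8 ≡ 728^2 = 529984 ≡ 321 (mod 1159)
10^16 ≡ 321^2 = 103041 ≡ 1049 (mod 1159)
10^32 ≡ 1049^2 = 1100401 ≡ 510 (mod 1159)
10^64 ≡ 510^2 = 260100 ≡ 484 (mod 1159)
10^128 ≡ 484^2 = 234256 ≡ 138 (mod 1159)
10^256 ≡ 138^2 = 19044 ≡ 500 (mod 1159)
10^512 ≡ 500^2 = 250000 ≡ 815 (mod 1159)
10^1024 ≡ 815^2 = 664225 ≡ 118 (mod 1159)
1158 = 1024 + 128 + 4 + 2 in binary powers of 2.
So 10^1158 ≡ 118 · 138 · 728 · 100 ≡ 163 (mod 1159).
Since 163 ≠ 1, base 10 is a Fermat witness: 1159 is composite.

163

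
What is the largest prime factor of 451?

451 = 11 · 41
41 is prime.
So 451 = 11 · 41; the largest prime factor is 41.

41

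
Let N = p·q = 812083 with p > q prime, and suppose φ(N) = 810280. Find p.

φ(n) = (p−1)(q−1) = n − (p+q) + 1, so p + q = 812083 − 810280 + 1 = 1804.
p and q are the roots of t² − 1804t + 812083 = 0.
Discriminant: 1804² − 4·812083 = 3254416 − 3248332 = 6084; √6084 = 78.
q = (1804 − 78)/2 = 863, p = (1804 + 78)/2 = 941.
Check: 863 · 941 = 812083.

941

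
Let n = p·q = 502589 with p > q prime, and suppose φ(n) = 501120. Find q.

φ(n) = (p−1)(q−1) = n − (p+q) + 1, so p + q = 502589 − 501120 + 1 = 1470.
p and q are the roots of t² − 1470t + 502589 = 0.
Discriminant: 1470² − 4·502589 = 2160900 − 2010356 = 150544; √150544 = 388.
q = (1470 − 388)/2 = 541, p = (1470 + 388)/2 = 929.
Check: 541 · 929 = 502589.

541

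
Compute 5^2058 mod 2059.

1190

5^1 ≡ 5 (mod 2059)
5^2 ≡ 5^2 = 25 ≡ 25 (mod 2059)
5^4 ≡ 25^2 = 625 ≡ 625 (mod 2059)
5^8 ≡ 625^2 = 390625 ≡ 1474 (mod 2059)
5^16 ≡ 1474^2 = 2172676 ≡ 431 (mod 2059)
5^32 ≡ 431^2 = 185761 ≡ 451 (mod 2059)
5^64 ≡ 451^2 = 203401 ≡ 1619 (mod 2059)
5^128 ≡ 1619^2 = 2621161 ≡ 54 (mod 2059)
5^256 ≡ 54^2 = 2916 ≡ 857 (mod 2059)
5^512 ≡ 857^2 = 734449 ≡ 1445 (mod 2059)
5^1024 ≡ 1445^2 = 2088025 ≡ 199 (mod 2059)
5^2048 ≡ 199^2 = 39601 ≡ 480 (mod 2059)
2058 = 2048 + 8 + 2 in binary powers of 2.
So 5^2058 ≡ 480 · 1474 · 25 ≡ 1190 (mod 2059).
Since 1190 ≠ 1, base 5 is a Fermat witness: 2059 is composite.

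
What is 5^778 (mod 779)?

5^1 ≡ 5 (mod 779)
5^2 ≡ 5^2 = 25 ≡ 25 (mod 779)
5^4 ≡ 25^2 = 625 ≡ 625 (mod 779)
5^8 ≡ 625^2 = 390625 ≡ 346 (mod 779)
5^16 ≡ 346^2 = 119716 ≡ 529 (mod 779)
5^32 ≡ 529^2 = 279841 ≡ 180 (mod 779)
5^64 ≡ 180^2 = 32400 ≡ 461 (mod 779)
5^128 ≡ 461^2 = 212521 ≡ 633 (mod 779)
5^256 ≡ 633^2 = 400689 ≡ 283 (mod 779)
5^512 ≡ 283^2 = 80089 ≡ 631 (mod 779)
778 = 512 + 256 + 8 + 2 in binary powers of 2.
So 5^778 ≡ 631 · 283 · 346 · 25 ≡ 720 (mod 779).
Since 720 ≠ 1, base 5 is a Fermat witness: 779 is composite.

720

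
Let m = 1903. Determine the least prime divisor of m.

1903 is odd.
Digit sum 13, not divisible by 3.
Ends in 3: not divisible by 5.
7: 1903 = 7·271 + 6
11: 1903 = 11·173

11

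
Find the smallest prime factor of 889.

7

889 is odd.
Digit sum 25, not divisible by 3.
Ends in 9: not divisible by 5.
7: 889 = 7·127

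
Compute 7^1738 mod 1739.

636

7^1 ≡ 7 (mod 1739)
7^2 ≡ 7^2 = 49 ≡ 49 (mod 1739)
7^4 ≡ 49^2 = 2401 ≡ 662 (mod 1739)
7^8 ≡ 662^2 = 438244 ≡ 16 (mod 1739)
7^16 ≡ 16^2 = 256 ≡ 256 (mod 1739)
7^32 ≡ 256^2 = 65536 ≡ 1193 (mod 1739)
7^64 ≡ 1193^2 = 1423249 ≡ 747 (mod 1739)
7^128 ≡ 747^2 = 558009 ≡ 1529 (mod 1739)
7^256 ≡ 1529^2 = 2337841 ≡ 625 (mod 1739)
7^512 ≡ 625^2 = 390625 ≡ 1089 (mod 1739)
7^1024 ≡ 1089^2 = 1185921 ≡ 1662 (mod 1739)
1738 = 1024 + 512 + 128 + 64 + 8 + 2 in binary powers of 2.
So 7^1738 ≡ 1662 · 1089 · 1529 · 747 · 16 · 49 ≡ 636 (mod 1739).
Since 636 ≠ 1, base 7 is a Fermat witness: 1739 is composite.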